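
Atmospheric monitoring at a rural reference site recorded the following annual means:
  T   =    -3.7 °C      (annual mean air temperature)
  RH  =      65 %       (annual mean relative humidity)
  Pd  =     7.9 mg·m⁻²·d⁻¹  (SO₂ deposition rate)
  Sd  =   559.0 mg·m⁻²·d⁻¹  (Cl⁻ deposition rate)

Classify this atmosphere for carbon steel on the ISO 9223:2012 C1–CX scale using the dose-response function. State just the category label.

carbon steel: T≤10 °C ⇒ hinge +0.150·(-3.7−10) = -2.0550
  Pd branch = 1.77·Pd^0.52·e^(0.02·RH+f) = 2.437 μm/a
  Cl⁻ term: 0.102·559.0^0.62·exp(0.033·65+0.04·-3.7) = 37.96
  r_corr = 2.437 + 37.96 = 40.39 μm/a
Category bounds: 25…50 μm/a bracket r_corr ⇒ C3

C3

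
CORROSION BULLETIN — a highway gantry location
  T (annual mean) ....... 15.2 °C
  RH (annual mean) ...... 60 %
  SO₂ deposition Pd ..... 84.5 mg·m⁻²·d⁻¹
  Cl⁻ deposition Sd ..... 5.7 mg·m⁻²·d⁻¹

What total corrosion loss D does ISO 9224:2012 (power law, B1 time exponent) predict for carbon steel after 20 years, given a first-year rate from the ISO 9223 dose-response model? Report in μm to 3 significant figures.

D(20) = 233 μm

carbon steel: T>10 °C ⇒ hinge -0.054·(15.2−10) = -0.2808
  SO₂ term: 1.77·84.5^0.52·exp(0.02·60-0.2808) = 44.58
  Sd branch = 0.102·Sd^0.62·e^(0.033·RH+0.04·T) = 3.992 μm/a
  r_corr = 44.58 + 3.992 = 48.57 μm/a
Long-term exponent b (ISO 9224 Table 2, B1) = 0.523
  D(20) = 48.57 × 20^0.523 = 48.57 × 4.791 = 232.7 μm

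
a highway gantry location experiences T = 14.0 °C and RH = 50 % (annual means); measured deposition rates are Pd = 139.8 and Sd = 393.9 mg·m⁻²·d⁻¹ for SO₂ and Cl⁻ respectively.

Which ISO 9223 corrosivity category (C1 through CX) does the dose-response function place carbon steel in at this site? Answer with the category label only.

carbon steel: temperature factor f = -0.054·(4.0) = -0.2160
  sulphur-dioxide contribution → 50.6 μm/a
  chloride contribution → 37.8 μm/a
  ⇒ r_corr(carbon steel) = 88.4 μm/a
ISO 9223 Table 2 (carbon steel): 80 < 88.4 ≤ 200 μm/a ⇒ C5

C5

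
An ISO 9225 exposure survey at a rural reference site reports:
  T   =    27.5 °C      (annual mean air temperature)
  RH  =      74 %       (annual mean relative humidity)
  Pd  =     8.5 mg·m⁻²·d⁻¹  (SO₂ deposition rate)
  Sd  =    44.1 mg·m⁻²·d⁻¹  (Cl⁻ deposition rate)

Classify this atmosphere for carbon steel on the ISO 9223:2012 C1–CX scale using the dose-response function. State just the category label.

carbon steel: temperature factor f = -0.054·(17.5) = -0.9450
  sulphur-dioxide contribution → 9.196 μm/a
  chloride contribution → 36.85 μm/a
  ⇒ r_corr(carbon steel) = 46.05 μm/a
46 μm/a falls in (25, 50] for carbon steel → category C3

C3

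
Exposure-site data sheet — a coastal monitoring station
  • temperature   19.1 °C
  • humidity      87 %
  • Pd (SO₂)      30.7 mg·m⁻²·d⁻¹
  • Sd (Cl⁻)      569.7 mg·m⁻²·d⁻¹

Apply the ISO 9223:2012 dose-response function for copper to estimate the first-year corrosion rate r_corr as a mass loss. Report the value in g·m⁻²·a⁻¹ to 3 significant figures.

copper: f(T) = -0.080·(T−10) [T>10 °C] = -0.7280
  sulphur-dioxide contribution → 1.057 μm/a
  chloride contribution → 3.322 μm/a
  total first-year rate 4.379 μm/a
Convert to mass loss: 4.379 μm/a × 8.96 g/cm³ = 39.24 g·m⁻²·a⁻¹

r_corr = 39.2 g·m⁻²·a⁻¹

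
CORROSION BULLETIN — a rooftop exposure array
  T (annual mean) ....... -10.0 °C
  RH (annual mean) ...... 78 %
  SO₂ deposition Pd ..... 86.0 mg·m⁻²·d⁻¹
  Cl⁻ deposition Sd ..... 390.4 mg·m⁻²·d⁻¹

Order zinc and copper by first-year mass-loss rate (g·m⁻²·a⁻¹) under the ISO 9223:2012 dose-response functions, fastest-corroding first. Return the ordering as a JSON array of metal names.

zinc: T≤10 °C ⇒ hinge +0.038·(-10.0−10) = -0.7600
  Pd branch = 0.0129·Pd^0.44·e^(0.046·RH+f) = 1.549 μm/a
  Sd branch = 0.0175·Sd^0.57·e^(0.008·RH+0.085·T) = 0.4188 μm/a
  sum: 1.549 + 0.4188 → r_corr = 1.967 μm/a
  mass loss = 1.967 μm/a × 7.14 g/cm³ = 14.05 g·m⁻²·a⁻¹
copper: temperature factor f = +0.126·(-20.0) = -2.5200
  Pd branch = 0.0053·Pd^0.26·e^(0.059·RH+f) = 0.1353 μm/a
  Cl⁻ term: 0.01025·390.4^0.27·exp(0.036·78+0.049·-10.0) = 0.5213
  sum: 0.1353 + 0.5213 → r_corr = 0.6567 μm/a
  mass loss = 0.6567 μm/a × 8.96 g/cm³ = 5.884 g·m⁻²·a⁻¹
Ordering by g·m⁻²·a⁻¹: zinc (14) > copper (5.88)

["zinc", "copper"]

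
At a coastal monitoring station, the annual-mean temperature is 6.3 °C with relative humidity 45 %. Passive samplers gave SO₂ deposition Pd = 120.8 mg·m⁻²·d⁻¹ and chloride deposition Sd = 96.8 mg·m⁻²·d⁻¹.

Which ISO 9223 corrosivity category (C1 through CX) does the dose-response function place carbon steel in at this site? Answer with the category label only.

C3

carbon steel: temperature factor f = +0.150·(-3.7) = -0.5550
  SO₂ term: 1.77·120.8^0.52·exp(0.02·45-0.5550) = 30.23
  Sd branch = 0.102·Sd^0.62·e^(0.033·RH+0.04·T) = 9.868 μm/a
  r_corr = 30.23 + 9.868 = 40.1 μm/a
ISO 9223 Table 2 (carbon steel): 25 < 40.1 ≤ 50 μm/a ⇒ C3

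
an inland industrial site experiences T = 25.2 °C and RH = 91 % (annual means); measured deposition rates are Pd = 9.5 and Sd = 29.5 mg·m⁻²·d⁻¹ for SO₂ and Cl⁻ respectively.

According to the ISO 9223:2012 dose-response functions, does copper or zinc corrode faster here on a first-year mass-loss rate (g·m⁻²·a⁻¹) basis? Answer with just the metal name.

copper: T>10 °C ⇒ hinge -0.080·(25.2−10) = -1.2160
  sulphur-dioxide contribution → 0.6055 μm/a
  chloride contribution → 2.326 μm/a
  ⇒ r_corr(copper) = 2.931 μm/a
  mass loss = 2.931 μm/a × 8.96 g/cm³ = 26.27 g·m⁻²·a⁻¹
zinc: f(T) = -0.071·(T−10) [T>10 °C] = -1.0792
  sulphur-dioxide contribution → 0.7763 μm/a
  chloride contribution → 2.125 μm/a
  total first-year rate 2.901 μm/a
  mass loss = 2.901 μm/a × 7.14 g/cm³ = 20.71 g·m⁻²·a⁻¹
Ordering by g·m⁻²·a⁻¹: copper (26.3) > zinc (20.7)

copper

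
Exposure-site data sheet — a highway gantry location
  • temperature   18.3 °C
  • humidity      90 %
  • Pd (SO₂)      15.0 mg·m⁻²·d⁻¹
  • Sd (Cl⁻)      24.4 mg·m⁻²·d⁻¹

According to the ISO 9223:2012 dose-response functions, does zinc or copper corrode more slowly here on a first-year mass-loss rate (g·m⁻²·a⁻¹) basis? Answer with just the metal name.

zinc: f(T) = -0.071·(T−10) [T>10 °C] = -0.5893
  SO₂ term: 0.0129·15.0^0.44·exp(0.046·90-0.5893) = 1.48
  Sd branch = 0.0175·Sd^0.57·e^(0.008·RH+0.085·T) = 1.052 μm/a
  r_corr = 1.48 + 1.052 = 2.532 μm/a
  mass loss = 2.532 μm/a × 7.14 g/cm³ = 18.08 g·m⁻²·a⁻¹
copper: temperature factor f = -0.080·(8.3) = -0.6640
  Pd branch = 0.0053·Pd^0.26·e^(0.059·RH+f) = 1.116 μm/a
  Cl⁻ term: 0.01025·24.4^0.27·exp(0.036·90+0.049·18.3) = 1.52
  r_corr = 1.116 + 1.52 = 2.636 μm/a
  mass loss = 2.636 μm/a × 8.96 g/cm³ = 23.62 g·m⁻²·a⁻¹
Ordering by g·m⁻²·a⁻¹: copper (23.6) > zinc (18.1)

zinc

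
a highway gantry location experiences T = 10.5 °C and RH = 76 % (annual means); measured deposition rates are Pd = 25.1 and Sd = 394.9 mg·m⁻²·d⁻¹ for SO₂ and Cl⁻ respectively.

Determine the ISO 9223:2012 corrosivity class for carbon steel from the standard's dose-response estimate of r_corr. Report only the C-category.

carbon steel: T>10 °C ⇒ hinge -0.054·(10.5−10) = -0.0270
  sulphur-dioxide contribution → 42.09 μm/a
  chloride contribution → 77.63 μm/a
  ⇒ r_corr(carbon steel) = 119.7 μm/a
Category bounds: 80…200 μm/a bracket r_corr ⇒ C5

C5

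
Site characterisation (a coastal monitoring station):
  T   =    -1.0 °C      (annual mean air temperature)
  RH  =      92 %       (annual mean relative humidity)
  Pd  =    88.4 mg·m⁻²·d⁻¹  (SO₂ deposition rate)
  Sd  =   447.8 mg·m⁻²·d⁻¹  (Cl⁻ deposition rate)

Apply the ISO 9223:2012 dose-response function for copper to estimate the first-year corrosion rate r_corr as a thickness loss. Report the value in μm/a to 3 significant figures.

r_corr = 2.36 μm/a

copper: temperature factor f = +0.126·(-11.0) = -1.3860
  SO₂ term: 0.0053·88.4^0.26·exp(0.059·92-1.3860) = 0.9678
  Cl⁻ term: 0.01025·447.8^0.27·exp(0.036·92+0.049·-1.0) = 1.392
  r_corr = 0.9678 + 1.392 = 2.36 μm/a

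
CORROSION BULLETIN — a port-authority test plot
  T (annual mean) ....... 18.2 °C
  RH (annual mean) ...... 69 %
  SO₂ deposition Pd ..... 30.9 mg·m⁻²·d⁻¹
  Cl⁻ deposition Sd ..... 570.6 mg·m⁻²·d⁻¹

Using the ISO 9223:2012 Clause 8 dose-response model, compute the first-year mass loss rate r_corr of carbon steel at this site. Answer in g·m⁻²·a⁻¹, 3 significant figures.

carbon steel: temperature factor f = -0.054·(8.2) = -0.4428
  Pd branch = 1.77·Pd^0.52·e^(0.02·RH+f) = 26.9 μm/a
  Sd branch = 0.102·Sd^0.62·e^(0.033·RH+0.04·T) = 105.3 μm/a
  r_corr = 26.9 + 105.3 = 132.2 μm/a
Convert to mass loss: 132.2 μm/a × 7.85 g/cm³ = 1038 g·m⁻²·a⁻¹

r_corr = 1.04e+03 g·m⁻²·a⁻¹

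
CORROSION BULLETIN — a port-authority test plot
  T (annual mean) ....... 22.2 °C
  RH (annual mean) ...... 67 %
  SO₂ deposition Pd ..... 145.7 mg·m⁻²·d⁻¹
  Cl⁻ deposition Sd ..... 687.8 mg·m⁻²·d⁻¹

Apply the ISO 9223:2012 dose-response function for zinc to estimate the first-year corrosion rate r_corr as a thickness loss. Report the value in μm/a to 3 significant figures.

zinc: temperature factor f = -0.071·(12.2) = -0.8662
  SO₂ term: 0.0129·145.7^0.44·exp(0.046·67-0.8662) = 1.059
  Sd branch = 0.0175·Sd^0.57·e^(0.008·RH+0.085·T) = 8.179 μm/a
  r_corr = 1.059 + 8.179 = 9.238 μm/a

r_corr = 9.24 μm/a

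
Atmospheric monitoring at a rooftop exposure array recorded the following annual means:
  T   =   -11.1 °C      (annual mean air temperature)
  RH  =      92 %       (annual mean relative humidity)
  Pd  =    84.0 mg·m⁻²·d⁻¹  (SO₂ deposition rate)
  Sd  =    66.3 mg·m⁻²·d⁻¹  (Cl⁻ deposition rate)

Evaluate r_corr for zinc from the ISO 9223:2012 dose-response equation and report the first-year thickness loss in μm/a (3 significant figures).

zinc: f(T) = +0.038·(T−10) [T≤10 °C] = -0.8018
  sulphur-dioxide contribution → 2.799 μm/a
  chloride contribution → 0.1553 μm/a
  total first-year rate 2.954 μm/a

r_corr = 2.95 μm/a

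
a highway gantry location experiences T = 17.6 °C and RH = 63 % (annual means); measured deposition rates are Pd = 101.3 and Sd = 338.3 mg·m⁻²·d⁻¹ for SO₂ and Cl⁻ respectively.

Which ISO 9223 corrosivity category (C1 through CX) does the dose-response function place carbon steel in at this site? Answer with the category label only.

carbon steel: f(T) = -0.054·(T−10) [T>10 °C] = -0.4104
  sulphur-dioxide contribution → 45.69 μm/a
  chloride contribution → 61.01 μm/a
  total first-year rate 106.7 μm/a
ISO 9223 Table 2 (carbon steel): 80 < 107 ≤ 200 μm/a ⇒ C5

C5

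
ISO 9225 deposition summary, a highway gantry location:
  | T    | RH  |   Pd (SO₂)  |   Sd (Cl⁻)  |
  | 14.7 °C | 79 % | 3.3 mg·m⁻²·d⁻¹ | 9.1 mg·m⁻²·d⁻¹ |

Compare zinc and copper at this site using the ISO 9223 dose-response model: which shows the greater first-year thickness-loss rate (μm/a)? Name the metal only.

zinc: T>10 °C ⇒ hinge -0.071·(14.7−10) = -0.3337
  SO₂ term: 0.0129·3.3^0.44·exp(0.046·79-0.3337) = 0.5916
  Cl⁻ term: 0.0175·9.1^0.57·exp(0.008·79+0.085·14.7) = 0.4044
  sum: 0.5916 + 0.4044 → r_corr = 0.996 μm/a
copper: temperature factor f = -0.080·(4.7) = -0.3760
  Pd branch = 0.0053·Pd^0.26·e^(0.059·RH+f) = 0.5249 μm/a
  Sd branch = 0.01025·Sd^0.27·e^(0.036·RH+0.049·T) = 0.6571 μm/a
  r_corr = 0.5249 + 0.6571 = 1.182 μm/a
Ordering by μm/a: copper (1.18) > zinc (0.996)

copper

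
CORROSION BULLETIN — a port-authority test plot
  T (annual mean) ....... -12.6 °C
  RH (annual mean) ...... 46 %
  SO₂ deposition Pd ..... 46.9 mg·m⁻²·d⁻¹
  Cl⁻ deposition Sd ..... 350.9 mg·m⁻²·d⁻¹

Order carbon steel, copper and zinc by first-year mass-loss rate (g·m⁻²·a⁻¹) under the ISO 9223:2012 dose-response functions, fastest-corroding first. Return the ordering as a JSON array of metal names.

carbon steel: temperature factor f = +0.150·(-22.6) = -3.3900
  Pd branch = 1.77·Pd^0.52·e^(0.02·RH+f) = 1.107 μm/a
  Cl⁻ term: 0.102·350.9^0.62·exp(0.033·46+0.04·-12.6) = 10.64
  sum: 1.107 + 10.64 → r_corr = 11.75 μm/a
  mass loss = 11.75 μm/a × 7.85 g/cm³ = 92.23 g·m⁻²·a⁻¹
copper: f(T) = +0.126·(T−10) [T≤10 °C] = -2.8476
  Pd branch = 0.0053·Pd^0.26·e^(0.059·RH+f) = 0.01261 μm/a
  Sd branch = 0.01025·Sd^0.27·e^(0.036·RH+0.049·T) = 0.1409 μm/a
  r_corr = 0.01261 + 0.1409 = 0.1535 μm/a
  mass loss = 0.1535 μm/a × 8.96 g/cm³ = 1.376 g·m⁻²·a⁻¹
zinc: f(T) = +0.038·(T−10) [T≤10 °C] = -0.8588
  Pd branch = 0.0129·Pd^0.44·e^(0.046·RH+f) = 0.2465 μm/a
  Sd branch = 0.0175·Sd^0.57·e^(0.008·RH+0.085·T) = 0.2446 μm/a
  sum: 0.2465 + 0.2446 → r_corr = 0.4912 μm/a
  mass loss = 0.4912 μm/a × 7.14 g/cm³ = 3.507 g·m⁻²·a⁻¹
Ordering by g·m⁻²·a⁻¹: carbon steel (92.2) > zinc (3.51) > copper (1.38)

["carbon steel", "zinc", "copper"]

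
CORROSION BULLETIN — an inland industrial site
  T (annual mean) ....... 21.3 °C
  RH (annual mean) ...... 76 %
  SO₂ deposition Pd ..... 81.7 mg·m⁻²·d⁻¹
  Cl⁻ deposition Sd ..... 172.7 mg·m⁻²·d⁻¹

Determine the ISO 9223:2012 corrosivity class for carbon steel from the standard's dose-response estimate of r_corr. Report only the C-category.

carbon steel: T>10 °C ⇒ hinge -0.054·(21.3−10) = -0.6102
  SO₂ term: 1.77·81.7^0.52·exp(0.02·76-0.6102) = 43.4
  Sd branch = 0.102·Sd^0.62·e^(0.033·RH+0.04·T) = 71.61 μm/a
  sum: 43.4 + 71.61 → r_corr = 115 μm/a
Category bounds: 80…200 μm/a bracket r_corr ⇒ C5

C5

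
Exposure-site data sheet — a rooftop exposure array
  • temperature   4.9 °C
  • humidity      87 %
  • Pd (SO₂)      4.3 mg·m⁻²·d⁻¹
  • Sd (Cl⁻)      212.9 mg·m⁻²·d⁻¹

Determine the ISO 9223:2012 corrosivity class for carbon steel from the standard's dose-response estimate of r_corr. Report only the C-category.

C4

carbon steel: T≤10 °C ⇒ hinge +0.150·(4.9−10) = -0.7650
  Pd branch = 1.77·Pd^0.52·e^(0.02·RH+f) = 10.02 μm/a
  Cl⁻ term: 0.102·212.9^0.62·exp(0.033·87+0.04·4.9) = 60.82
  r_corr = 10.02 + 60.82 = 70.84 μm/a
70.8 μm/a falls in (50, 80] for carbon steel → category C4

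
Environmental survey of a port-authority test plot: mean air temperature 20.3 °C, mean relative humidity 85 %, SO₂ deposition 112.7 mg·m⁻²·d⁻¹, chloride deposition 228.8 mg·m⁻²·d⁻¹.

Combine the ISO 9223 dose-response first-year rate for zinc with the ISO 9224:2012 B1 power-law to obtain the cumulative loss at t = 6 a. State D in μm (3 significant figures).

zinc: f(T) = -0.071·(T−10) [T>10 °C] = -0.7313
  Pd branch = 0.0129·Pd^0.44·e^(0.046·RH+f) = 2.477 μm/a
  Cl⁻ term: 0.0175·228.8^0.57·exp(0.008·85+0.085·20.3) = 4.292
  r_corr = 2.477 + 4.292 = 6.769 μm/a
Power-law: D(6) = r_corr · 6^0.813
  D(6) = 6.769 × 6^0.813 = 6.769 × 4.292 = 29.05 μm

D(6) = 29.0 μm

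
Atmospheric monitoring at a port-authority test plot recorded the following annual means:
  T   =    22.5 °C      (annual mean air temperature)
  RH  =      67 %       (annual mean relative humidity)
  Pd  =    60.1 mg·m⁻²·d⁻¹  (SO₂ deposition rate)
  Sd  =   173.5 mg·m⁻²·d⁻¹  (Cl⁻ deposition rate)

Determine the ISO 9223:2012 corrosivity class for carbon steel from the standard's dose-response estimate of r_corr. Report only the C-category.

carbon steel: T>10 °C ⇒ hinge -0.054·(22.5−10) = -0.6750
  SO₂ term: 1.77·60.1^0.52·exp(0.02·67-0.6750) = 28.96
  Sd branch = 0.102·Sd^0.62·e^(0.033·RH+0.04·T) = 55.98 μm/a
  sum: 28.96 + 55.98 → r_corr = 84.94 μm/a
ISO 9223 Table 2 (carbon steel): 80 < 84.9 ≤ 200 μm/a ⇒ C5

C5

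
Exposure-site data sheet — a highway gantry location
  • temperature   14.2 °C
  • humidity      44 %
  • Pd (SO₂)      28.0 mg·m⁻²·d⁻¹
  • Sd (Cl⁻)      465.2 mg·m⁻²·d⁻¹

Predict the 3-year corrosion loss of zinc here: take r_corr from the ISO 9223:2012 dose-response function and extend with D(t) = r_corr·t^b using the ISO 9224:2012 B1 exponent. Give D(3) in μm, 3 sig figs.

zinc: temperature factor f = -0.071·(4.2) = -0.2982
  SO₂ term: 0.0129·28.0^0.44·exp(0.046·44-0.2982) = 0.3139
  Cl⁻ term: 0.0175·465.2^0.57·exp(0.008·44+0.085·14.2) = 2.758
  r_corr = 0.3139 + 2.758 = 3.072 μm/a
Long-term exponent b (ISO 9224 Table 2, B1) = 0.813
  D(3) = 3.072 × 3^0.813 = 3.072 × 2.443 = 7.505 μm

D(3) = 7.51 μm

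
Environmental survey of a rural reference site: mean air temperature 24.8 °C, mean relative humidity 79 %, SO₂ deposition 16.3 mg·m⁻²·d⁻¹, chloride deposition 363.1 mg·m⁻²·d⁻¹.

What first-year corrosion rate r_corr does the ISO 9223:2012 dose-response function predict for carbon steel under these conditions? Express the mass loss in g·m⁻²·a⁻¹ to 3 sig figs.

r_corr = 1.26e+03 g·m⁻²·a⁻¹

carbon steel: temperature factor f = -0.054·(14.8) = -0.7992
  Pd branch = 1.77·Pd^0.52·e^(0.02·RH+f) = 16.5 μm/a
  Sd branch = 0.102·Sd^0.62·e^(0.033·RH+0.04·T) = 144.2 μm/a
  sum: 16.5 + 144.2 → r_corr = 160.7 μm/a
Convert to mass loss: 160.7 μm/a × 7.85 g/cm³ = 1261 g·m⁻²·a⁻¹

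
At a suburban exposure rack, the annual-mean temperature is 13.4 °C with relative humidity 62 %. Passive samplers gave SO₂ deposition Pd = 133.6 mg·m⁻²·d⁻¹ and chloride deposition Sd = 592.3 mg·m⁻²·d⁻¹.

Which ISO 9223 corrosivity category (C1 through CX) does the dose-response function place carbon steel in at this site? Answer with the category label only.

carbon steel: f(T) = -0.054·(T−10) [T>10 °C] = -0.1836
  sulphur-dioxide contribution → 64.89 μm/a
  chloride contribution → 70.62 μm/a
  ⇒ r_corr(carbon steel) = 135.5 μm/a
ISO 9223 Table 2 (carbon steel): 80 < 136 ≤ 200 μm/a ⇒ C5

C5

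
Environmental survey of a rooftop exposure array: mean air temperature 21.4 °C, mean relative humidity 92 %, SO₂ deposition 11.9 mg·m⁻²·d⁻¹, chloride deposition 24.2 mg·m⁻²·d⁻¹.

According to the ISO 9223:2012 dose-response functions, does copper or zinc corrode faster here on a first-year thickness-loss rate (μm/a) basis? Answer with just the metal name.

copper: temperature factor f = -0.080·(11.4) = -0.9120
  SO₂ term: 0.0053·11.9^0.26·exp(0.059·92-0.9120) = 0.923
  Cl⁻ term: 0.01025·24.2^0.27·exp(0.036·92+0.049·21.4) = 1.897
  r_corr = 0.923 + 1.897 = 2.82 μm/a
zinc: temperature factor f = -0.071·(11.4) = -0.8094
  Pd branch = 0.0129·Pd^0.44·e^(0.046·RH+f) = 1.176 μm/a
  Sd branch = 0.0175·Sd^0.57·e^(0.008·RH+0.085·T) = 1.385 μm/a
  sum: 1.176 + 1.385 → r_corr = 2.561 μm/a
Ordering by μm/a: copper (2.82) > zinc (2.56)

copper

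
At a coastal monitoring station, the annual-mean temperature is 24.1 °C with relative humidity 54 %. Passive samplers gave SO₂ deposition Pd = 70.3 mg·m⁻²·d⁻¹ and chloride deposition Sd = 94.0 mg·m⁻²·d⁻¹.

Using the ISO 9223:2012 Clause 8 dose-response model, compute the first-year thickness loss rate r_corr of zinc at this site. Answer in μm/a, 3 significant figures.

r_corr = 3.16 μm/a

zinc: T>10 °C ⇒ hinge -0.071·(24.1−10) = -1.0011
  sulphur-dioxide contribution → 0.3692 μm/a
  chloride contribution → 2.786 μm/a
  ⇒ r_corr(zinc) = 3.155 μm/a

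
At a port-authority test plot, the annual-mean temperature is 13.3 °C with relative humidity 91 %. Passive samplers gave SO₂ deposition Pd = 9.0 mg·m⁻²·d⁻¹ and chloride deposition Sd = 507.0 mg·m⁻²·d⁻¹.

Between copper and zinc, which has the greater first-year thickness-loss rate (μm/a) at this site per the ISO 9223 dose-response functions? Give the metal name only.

copper: T>10 °C ⇒ hinge -0.080·(13.3−10) = -0.2640
  Pd branch = 0.0053·Pd^0.26·e^(0.059·RH+f) = 1.547 μm/a
  Cl⁻ term: 0.01025·507.0^0.27·exp(0.036·91+0.049·13.3) = 2.798
  r_corr = 1.547 + 2.798 = 4.345 μm/a
zinc: T>10 °C ⇒ hinge -0.071·(13.3−10) = -0.2343
  SO₂ term: 0.0129·9.0^0.44·exp(0.046·91-0.2343) = 1.765
  Sd branch = 0.0175·Sd^0.57·e^(0.008·RH+0.085·T) = 3.909 μm/a
  r_corr = 1.765 + 3.909 = 5.673 μm/a
Ordering by μm/a: zinc (5.67) > copper (4.34)

zinc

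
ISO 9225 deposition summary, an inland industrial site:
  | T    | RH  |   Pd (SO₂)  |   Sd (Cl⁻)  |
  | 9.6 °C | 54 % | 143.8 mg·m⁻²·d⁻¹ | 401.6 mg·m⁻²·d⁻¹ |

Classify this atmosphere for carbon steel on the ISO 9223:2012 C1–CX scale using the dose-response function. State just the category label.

C5

carbon steel: temperature factor f = +0.150·(-0.4) = -0.0600
  sulphur-dioxide contribution → 65.01 μm/a
  chloride contribution → 36.61 μm/a
  total first-year rate 101.6 μm/a
ISO 9223 Table 2 (carbon steel): 80 < 102 ≤ 200 μm/a ⇒ C5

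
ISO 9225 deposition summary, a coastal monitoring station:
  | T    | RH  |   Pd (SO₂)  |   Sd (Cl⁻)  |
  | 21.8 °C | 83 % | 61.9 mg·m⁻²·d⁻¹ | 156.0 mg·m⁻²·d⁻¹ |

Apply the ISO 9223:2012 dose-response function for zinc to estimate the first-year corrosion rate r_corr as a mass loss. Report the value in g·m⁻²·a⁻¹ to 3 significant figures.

r_corr = 38.7 g·m⁻²·a⁻¹

zinc: T>10 °C ⇒ hinge -0.071·(21.8−10) = -0.8378
  sulphur-dioxide contribution → 1.56 μm/a
  chloride contribution → 3.857 μm/a
  ⇒ r_corr(zinc) = 5.417 μm/a
Convert to mass loss: 5.417 μm/a × 7.14 g/cm³ = 38.68 g·m⁻²·a⁻¹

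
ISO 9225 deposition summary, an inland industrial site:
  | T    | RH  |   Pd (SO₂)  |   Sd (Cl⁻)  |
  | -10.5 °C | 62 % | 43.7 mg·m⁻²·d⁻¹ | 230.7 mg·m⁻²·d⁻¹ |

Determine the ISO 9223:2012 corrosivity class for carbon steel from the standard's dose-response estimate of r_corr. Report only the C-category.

C2

carbon steel: temperature factor f = +0.150·(-20.5) = -3.0750
  SO₂ term: 1.77·43.7^0.52·exp(0.02·62-3.0750) = 2.014
  Sd branch = 0.102·Sd^0.62·e^(0.033·RH+0.04·T) = 15.13 μm/a
  r_corr = 2.014 + 15.13 = 17.14 μm/a
17.1 μm/a falls in (1.3, 25] for carbon steel → category C2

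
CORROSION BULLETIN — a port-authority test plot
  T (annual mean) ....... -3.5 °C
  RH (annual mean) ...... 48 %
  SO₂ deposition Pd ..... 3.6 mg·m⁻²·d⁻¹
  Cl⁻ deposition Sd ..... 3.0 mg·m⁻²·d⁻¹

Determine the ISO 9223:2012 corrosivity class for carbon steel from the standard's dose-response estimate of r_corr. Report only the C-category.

C2

carbon steel: f(T) = +0.150·(T−10) [T≤10 °C] = -2.0250
  SO₂ term: 1.77·3.6^0.52·exp(0.02·48-2.0250) = 1.188
  Sd branch = 0.102·Sd^0.62·e^(0.033·RH+0.04·T) = 0.8542 μm/a
  r_corr = 1.188 + 0.8542 = 2.042 μm/a
2.04 μm/a falls in (1.3, 25] for carbon steel → category C2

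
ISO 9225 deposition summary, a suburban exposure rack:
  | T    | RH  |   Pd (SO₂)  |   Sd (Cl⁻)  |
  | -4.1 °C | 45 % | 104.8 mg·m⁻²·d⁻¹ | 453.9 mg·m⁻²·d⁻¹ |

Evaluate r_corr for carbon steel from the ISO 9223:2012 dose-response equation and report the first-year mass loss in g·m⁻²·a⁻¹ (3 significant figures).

r_corr = 180 g·m⁻²·a⁻¹

carbon steel: f(T) = +0.150·(T−10) [T≤10 °C] = -2.1150
  SO₂ term: 1.77·104.8^0.52·exp(0.02·45-2.1150) = 5.901
  Cl⁻ term: 0.102·453.9^0.62·exp(0.033·45+0.04·-4.1) = 16.97
  r_corr = 5.901 + 16.97 = 22.87 μm/a
Convert to mass loss: 22.87 μm/a × 7.85 g/cm³ = 179.5 g·m⁻²·a⁻¹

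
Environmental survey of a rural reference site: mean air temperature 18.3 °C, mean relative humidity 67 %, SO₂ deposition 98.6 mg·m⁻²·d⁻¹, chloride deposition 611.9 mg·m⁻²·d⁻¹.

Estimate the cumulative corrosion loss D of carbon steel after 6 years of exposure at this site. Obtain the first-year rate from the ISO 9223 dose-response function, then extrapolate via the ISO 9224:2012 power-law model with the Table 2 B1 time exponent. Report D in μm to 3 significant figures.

carbon steel: temperature factor f = -0.054·(8.3) = -0.4482
  Pd branch = 1.77·Pd^0.52·e^(0.02·RH+f) = 47 μm/a
  Cl⁻ term: 0.102·611.9^0.62·exp(0.033·67+0.04·18.3) = 103.4
  r_corr = 47 + 103.4 = 150.4 μm/a
Power-law: D(6) = r_corr · 6^0.523
  D(6) = 150.4 × 6^0.523 = 150.4 × 2.553 = 383.9 μm

D(6) = 384 μm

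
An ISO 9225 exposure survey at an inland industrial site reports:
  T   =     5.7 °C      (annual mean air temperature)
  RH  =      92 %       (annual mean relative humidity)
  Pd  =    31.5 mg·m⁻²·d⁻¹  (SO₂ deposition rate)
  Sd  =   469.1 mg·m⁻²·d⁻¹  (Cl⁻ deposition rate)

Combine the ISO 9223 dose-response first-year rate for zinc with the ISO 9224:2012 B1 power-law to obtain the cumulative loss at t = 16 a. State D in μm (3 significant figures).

D(16) = 51.6 μm

zinc: f(T) = +0.038·(T−10) [T≤10 °C] = -0.1634
  Pd branch = 0.0129·Pd^0.44·e^(0.046·RH+f) = 3.442 μm/a
  Cl⁻ term: 0.0175·469.1^0.57·exp(0.008·92+0.085·5.7) = 1.976
  sum: 3.442 + 1.976 → r_corr = 5.418 μm/a
ISO 9224: D(t) = r_corr · t^b with b = 0.813 (zinc, B1)
  D(16) = 5.418 × 16^0.813 = 5.418 × 9.527 = 51.61 μm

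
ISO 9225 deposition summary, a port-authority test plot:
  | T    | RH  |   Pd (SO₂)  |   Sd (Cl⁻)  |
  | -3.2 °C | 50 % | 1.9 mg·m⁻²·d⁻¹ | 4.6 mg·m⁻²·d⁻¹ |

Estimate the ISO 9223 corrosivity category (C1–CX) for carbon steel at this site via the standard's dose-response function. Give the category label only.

C2

carbon steel: temperature factor f = +0.150·(-13.2) = -1.9800
  SO₂ term: 1.77·1.9^0.52·exp(0.02·50-1.9800) = 0.9275
  Sd branch = 0.102·Sd^0.62·e^(0.033·RH+0.04·T) = 1.204 μm/a
  r_corr = 0.9275 + 1.204 = 2.131 μm/a
ISO 9223 Table 2 (carbon steel): 1.3 < 2.13 ≤ 25 μm/a ⇒ C2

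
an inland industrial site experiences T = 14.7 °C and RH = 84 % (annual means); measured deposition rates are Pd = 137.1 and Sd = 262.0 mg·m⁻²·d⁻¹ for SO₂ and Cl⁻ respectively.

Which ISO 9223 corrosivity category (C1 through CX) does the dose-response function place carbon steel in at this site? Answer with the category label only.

C5

carbon steel: T>10 °C ⇒ hinge -0.054·(14.7−10) = -0.2538
  Pd branch = 1.77·Pd^0.52·e^(0.02·RH+f) = 95.2 μm/a
  Sd branch = 0.102·Sd^0.62·e^(0.033·RH+0.04·T) = 92.72 μm/a
  sum: 95.2 + 92.72 → r_corr = 187.9 μm/a
Category bounds: 80…200 μm/a bracket r_corr ⇒ C5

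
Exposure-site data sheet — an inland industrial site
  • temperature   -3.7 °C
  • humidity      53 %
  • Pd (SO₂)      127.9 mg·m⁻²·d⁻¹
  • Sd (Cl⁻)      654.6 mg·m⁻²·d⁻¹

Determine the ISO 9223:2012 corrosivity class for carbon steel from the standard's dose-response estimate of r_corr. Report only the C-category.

C3

carbon steel: f(T) = +0.150·(T−10) [T≤10 °C] = -2.0550
  SO₂ term: 1.77·127.9^0.52·exp(0.02·53-2.0550) = 8.155
  Cl⁻ term: 0.102·654.6^0.62·exp(0.033·53+0.04·-3.7) = 28.17
  r_corr = 8.155 + 28.17 = 36.33 μm/a
36.3 μm/a falls in (25, 50] for carbon steel → category C3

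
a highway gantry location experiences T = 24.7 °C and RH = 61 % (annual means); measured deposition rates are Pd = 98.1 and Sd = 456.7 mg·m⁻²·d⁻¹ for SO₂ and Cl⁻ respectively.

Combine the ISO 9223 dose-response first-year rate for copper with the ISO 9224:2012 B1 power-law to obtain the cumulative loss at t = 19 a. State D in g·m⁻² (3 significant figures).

copper: T>10 °C ⇒ hinge -0.080·(24.7−10) = -1.1760
  sulphur-dioxide contribution → 0.197 μm/a
  chloride contribution → 1.615 μm/a
  total first-year rate 1.812 μm/a
Long-term exponent b (ISO 9224 Table 2, B1) = 0.667
  D(19) = 1.812 × 19^0.667 = 1.812 × 7.127 = 12.91 μm
  Mass loss = 12.91 μm × 8.96 g/cm³ = 115.7 g·m⁻²

D(19) = 116 g·m⁻²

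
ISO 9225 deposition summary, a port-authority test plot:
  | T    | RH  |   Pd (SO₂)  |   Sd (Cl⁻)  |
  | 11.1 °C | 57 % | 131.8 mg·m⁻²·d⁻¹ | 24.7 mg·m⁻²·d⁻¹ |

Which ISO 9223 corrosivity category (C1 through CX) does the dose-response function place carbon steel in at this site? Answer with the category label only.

C4

carbon steel: T>10 °C ⇒ hinge -0.054·(11.1−10) = -0.0594
  Pd branch = 1.77·Pd^0.52·e^(0.02·RH+f) = 66.01 μm/a
  Sd branch = 0.102·Sd^0.62·e^(0.033·RH+0.04·T) = 7.617 μm/a
  sum: 66.01 + 7.617 → r_corr = 73.63 μm/a
ISO 9223 Table 2 (carbon steel): 50 < 73.6 ≤ 80 μm/a ⇒ C4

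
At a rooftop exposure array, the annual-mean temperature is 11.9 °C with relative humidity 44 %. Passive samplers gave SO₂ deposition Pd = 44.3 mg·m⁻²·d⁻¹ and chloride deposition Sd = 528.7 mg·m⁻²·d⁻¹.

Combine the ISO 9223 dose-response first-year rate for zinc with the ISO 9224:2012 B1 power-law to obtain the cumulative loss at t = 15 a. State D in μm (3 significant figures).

D(15) = 26.1 μm

zinc: f(T) = -0.071·(T−10) [T>10 °C] = -0.1349
  Pd branch = 0.0129·Pd^0.44·e^(0.046·RH+f) = 0.4523 μm/a
  Cl⁻ term: 0.0175·528.7^0.57·exp(0.008·44+0.085·11.9) = 2.44
  r_corr = 0.4523 + 2.44 = 2.893 μm/a
Long-term exponent b (ISO 9224 Table 2, B1) = 0.813
  D(15) = 2.893 × 15^0.813 = 2.893 × 9.04 = 26.15 μm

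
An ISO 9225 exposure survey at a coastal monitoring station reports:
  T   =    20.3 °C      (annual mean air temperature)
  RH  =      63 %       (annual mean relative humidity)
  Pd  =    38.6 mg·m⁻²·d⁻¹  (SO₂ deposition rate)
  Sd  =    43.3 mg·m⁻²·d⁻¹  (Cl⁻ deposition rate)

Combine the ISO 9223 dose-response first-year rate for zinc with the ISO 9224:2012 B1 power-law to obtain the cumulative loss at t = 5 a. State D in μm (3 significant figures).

D(5) = 7.24 μm

zinc: f(T) = -0.071·(T−10) [T>10 °C] = -0.7313
  sulphur-dioxide contribution → 0.5619 μm/a
  chloride contribution → 1.393 μm/a
  total first-year rate 1.955 μm/a
Power-law: D(5) = r_corr · 5^0.813
  D(5) = 1.955 × 5^0.813 = 1.955 × 3.701 = 7.236 μm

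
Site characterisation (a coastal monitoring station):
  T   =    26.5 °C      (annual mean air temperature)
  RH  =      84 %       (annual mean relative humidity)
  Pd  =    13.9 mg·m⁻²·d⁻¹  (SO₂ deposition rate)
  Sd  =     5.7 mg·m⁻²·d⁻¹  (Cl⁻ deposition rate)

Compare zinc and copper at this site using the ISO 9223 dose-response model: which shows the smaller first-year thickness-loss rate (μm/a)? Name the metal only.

zinc: f(T) = -0.071·(T−10) [T>10 °C] = -1.1715
  SO₂ term: 0.0129·13.9^0.44·exp(0.046·84-1.1715) = 0.6065
  Cl⁻ term: 0.0175·5.7^0.57·exp(0.008·84+0.085·26.5) = 0.879
  sum: 0.6065 + 0.879 → r_corr = 1.486 μm/a
copper: T>10 °C ⇒ hinge -0.080·(26.5−10) = -1.3200
  Pd branch = 0.0053·Pd^0.26·e^(0.059·RH+f) = 0.3986 μm/a
  Cl⁻ term: 0.01025·5.7^0.27·exp(0.036·84+0.049·26.5) = 1.236
  r_corr = 0.3986 + 1.236 = 1.635 μm/a
Ordering by μm/a: copper (1.63) > zinc (1.49)

zinc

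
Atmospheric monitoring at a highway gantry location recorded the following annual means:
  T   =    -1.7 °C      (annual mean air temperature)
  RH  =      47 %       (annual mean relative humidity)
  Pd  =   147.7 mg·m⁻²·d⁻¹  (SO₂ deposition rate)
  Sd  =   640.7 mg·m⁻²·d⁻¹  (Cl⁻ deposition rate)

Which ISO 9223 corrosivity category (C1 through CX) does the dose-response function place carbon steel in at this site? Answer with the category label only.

C3

carbon steel: temperature factor f = +0.150·(-11.7) = -1.7550
  SO₂ term: 1.77·147.7^0.52·exp(0.02·47-1.7550) = 10.52
  Cl⁻ term: 0.102·640.7^0.62·exp(0.033·47+0.04·-1.7) = 24.7
  sum: 10.52 + 24.7 → r_corr = 35.23 μm/a
Category bounds: 25…50 μm/a bracket r_corr ⇒ C3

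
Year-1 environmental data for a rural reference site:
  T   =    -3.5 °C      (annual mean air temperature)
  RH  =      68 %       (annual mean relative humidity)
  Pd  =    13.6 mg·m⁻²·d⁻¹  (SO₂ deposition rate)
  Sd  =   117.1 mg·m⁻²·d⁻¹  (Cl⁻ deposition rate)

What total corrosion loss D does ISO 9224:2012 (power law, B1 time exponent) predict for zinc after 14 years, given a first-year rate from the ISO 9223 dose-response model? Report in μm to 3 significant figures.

D(14) = 7.64 μm

zinc: f(T) = +0.038·(T−10) [T≤10 °C] = -0.5130
  sulphur-dioxide contribution → 0.5559 μm/a
  chloride contribution → 0.3382 μm/a
  total first-year rate 0.8941 μm/a
Power-law: D(14) = r_corr · 14^0.813
  D(14) = 0.8941 × 14^0.813 = 0.8941 × 8.547 = 7.642 μm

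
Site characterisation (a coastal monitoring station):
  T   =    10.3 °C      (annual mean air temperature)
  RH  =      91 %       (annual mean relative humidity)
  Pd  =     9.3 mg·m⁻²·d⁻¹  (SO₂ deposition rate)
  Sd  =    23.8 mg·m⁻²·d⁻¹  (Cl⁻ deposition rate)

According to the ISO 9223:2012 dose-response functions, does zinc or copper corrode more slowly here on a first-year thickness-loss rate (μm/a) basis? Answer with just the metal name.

zinc: f(T) = -0.071·(T−10) [T>10 °C] = -0.0213
  sulphur-dioxide contribution → 2.215 μm/a
  chloride contribution → 0.5298 μm/a
  ⇒ r_corr(zinc) = 2.745 μm/a
copper: f(T) = -0.080·(T−10) [T>10 °C] = -0.0240
  sulphur-dioxide contribution → 1.983 μm/a
  chloride contribution → 1.058 μm/a
  total first-year rate 3.041 μm/a
Ordering by μm/a: copper (3.04) > zinc (2.75)

zinc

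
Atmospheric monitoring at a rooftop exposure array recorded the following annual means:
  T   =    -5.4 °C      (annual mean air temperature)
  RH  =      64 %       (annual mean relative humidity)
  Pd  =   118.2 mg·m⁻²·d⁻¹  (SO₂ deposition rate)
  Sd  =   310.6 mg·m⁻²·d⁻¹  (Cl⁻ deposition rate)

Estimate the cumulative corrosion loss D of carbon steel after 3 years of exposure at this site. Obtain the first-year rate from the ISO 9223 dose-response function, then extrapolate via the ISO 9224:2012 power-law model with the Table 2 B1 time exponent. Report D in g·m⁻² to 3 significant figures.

D(3) = 438 g·m⁻²

carbon steel: temperature factor f = +0.150·(-15.4) = -2.3100
  Pd branch = 1.77·Pd^0.52·e^(0.02·RH+f) = 7.558 μm/a
  Cl⁻ term: 0.102·310.6^0.62·exp(0.033·64+0.04·-5.4) = 23.83
  sum: 7.558 + 23.83 → r_corr = 31.39 μm/a
ISO 9224: D(t) = r_corr · t^b with b = 0.523 (carbon steel, B1)
  D(3) = 31.39 × 3^0.523 = 31.39 × 1.776 = 55.76 μm
  Mass loss = 55.76 μm × 7.85 g/cm³ = 437.7 g·m⁻²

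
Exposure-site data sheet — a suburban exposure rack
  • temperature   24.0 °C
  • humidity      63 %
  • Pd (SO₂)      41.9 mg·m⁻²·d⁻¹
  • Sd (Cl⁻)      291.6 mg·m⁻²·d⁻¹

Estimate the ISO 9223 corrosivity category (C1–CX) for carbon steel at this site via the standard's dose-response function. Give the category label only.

C5

carbon steel: f(T) = -0.054·(T−10) [T>10 °C] = -0.7560
  SO₂ term: 1.77·41.9^0.52·exp(0.02·63-0.7560) = 20.44
  Cl⁻ term: 0.102·291.6^0.62·exp(0.033·63+0.04·24.0) = 71.88
  r_corr = 20.44 + 71.88 = 92.31 μm/a
92.3 μm/a falls in (80, 200] for carbon steel → category C5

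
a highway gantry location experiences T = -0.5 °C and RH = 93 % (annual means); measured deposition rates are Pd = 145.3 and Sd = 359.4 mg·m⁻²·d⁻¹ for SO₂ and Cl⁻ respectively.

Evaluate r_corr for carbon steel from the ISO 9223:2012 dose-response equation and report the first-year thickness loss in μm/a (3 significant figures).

r_corr = 114 μm/a

carbon steel: f(T) = +0.150·(T−10) [T≤10 °C] = -1.5750
  SO₂ term: 1.77·145.3^0.52·exp(0.02·93-1.5750) = 31.34
  Cl⁻ term: 0.102·359.4^0.62·exp(0.033·93+0.04·-0.5) = 82.65
  sum: 31.34 + 82.65 → r_corr = 114 μm/a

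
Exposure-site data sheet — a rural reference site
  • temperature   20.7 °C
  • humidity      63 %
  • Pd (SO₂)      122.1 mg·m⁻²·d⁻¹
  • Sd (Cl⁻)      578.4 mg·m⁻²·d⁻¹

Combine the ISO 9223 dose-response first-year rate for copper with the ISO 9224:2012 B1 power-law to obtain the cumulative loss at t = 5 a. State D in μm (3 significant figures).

copper: T>10 °C ⇒ hinge -0.080·(20.7−10) = -0.8560
  sulphur-dioxide contribution → 0.3231 μm/a
  chloride contribution → 1.521 μm/a
  total first-year rate 1.844 μm/a
Long-term exponent b (ISO 9224 Table 2, B1) = 0.667
  D(5) = 1.844 × 5^0.667 = 1.844 × 2.926 = 5.394 μm

D(5) = 5.39 μm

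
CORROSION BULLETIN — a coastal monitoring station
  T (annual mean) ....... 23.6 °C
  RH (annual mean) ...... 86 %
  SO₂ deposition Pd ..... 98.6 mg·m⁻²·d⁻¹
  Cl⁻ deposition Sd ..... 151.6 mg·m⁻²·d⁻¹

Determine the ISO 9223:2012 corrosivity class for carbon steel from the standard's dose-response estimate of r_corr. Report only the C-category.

carbon steel: f(T) = -0.054·(T−10) [T>10 °C] = -0.7344
  sulphur-dioxide contribution → 51.62 μm/a
  chloride contribution → 100.7 μm/a
  ⇒ r_corr(carbon steel) = 152.3 μm/a
ISO 9223 Table 2 (carbon steel): 80 < 152 ≤ 200 μm/a ⇒ C5

C5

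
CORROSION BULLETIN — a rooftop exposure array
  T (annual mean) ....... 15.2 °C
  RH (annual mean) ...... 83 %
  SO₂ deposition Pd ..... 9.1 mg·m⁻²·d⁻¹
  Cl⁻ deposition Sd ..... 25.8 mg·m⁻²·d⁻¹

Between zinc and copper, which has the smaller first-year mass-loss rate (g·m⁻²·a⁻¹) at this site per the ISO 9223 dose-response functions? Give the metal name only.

zinc

zinc: T>10 °C ⇒ hinge -0.071·(15.2−10) = -0.3692
  Pd branch = 0.0129·Pd^0.44·e^(0.046·RH+f) = 1.072 μm/a
  Sd branch = 0.0175·Sd^0.57·e^(0.008·RH+0.085·T) = 0.7891 μm/a
  r_corr = 1.072 + 0.7891 = 1.862 μm/a
  mass loss = 1.862 μm/a × 7.14 g/cm³ = 13.29 g·m⁻²·a⁻¹
copper: f(T) = -0.080·(T−10) [T>10 °C] = -0.4160
  SO₂ term: 0.0053·9.1^0.26·exp(0.059·83-0.4160) = 0.8312
  Cl⁻ term: 0.01025·25.8^0.27·exp(0.036·83+0.049·15.2) = 1.03
  r_corr = 0.8312 + 1.03 = 1.862 μm/a
  mass loss = 1.862 μm/a × 8.96 g/cm³ = 16.68 g·m⁻²·a⁻¹
Ordering by g·m⁻²·a⁻¹: copper (16.7) > zinc (13.3)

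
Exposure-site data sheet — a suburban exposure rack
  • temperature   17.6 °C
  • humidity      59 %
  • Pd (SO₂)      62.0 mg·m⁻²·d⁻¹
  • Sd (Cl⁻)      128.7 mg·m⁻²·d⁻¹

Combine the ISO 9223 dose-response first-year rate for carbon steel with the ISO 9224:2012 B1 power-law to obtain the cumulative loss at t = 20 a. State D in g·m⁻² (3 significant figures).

carbon steel: f(T) = -0.054·(T−10) [T>10 °C] = -0.4104
  sulphur-dioxide contribution → 32.68 μm/a
  chloride contribution → 29.37 μm/a
  total first-year rate 62.04 μm/a
Power-law: D(20) = r_corr · 20^0.523
  D(20) = 62.04 × 20^0.523 = 62.04 × 4.791 = 297.3 μm
  Mass loss = 297.3 μm × 7.85 g/cm³ = 2334 g·m⁻²

D(20) = 2.33e+03 g·m⁻²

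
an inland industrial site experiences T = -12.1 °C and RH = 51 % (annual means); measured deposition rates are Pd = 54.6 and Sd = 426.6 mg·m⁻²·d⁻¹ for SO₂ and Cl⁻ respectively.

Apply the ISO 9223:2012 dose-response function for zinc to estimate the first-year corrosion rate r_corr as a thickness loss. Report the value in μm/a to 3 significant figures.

zinc: T≤10 °C ⇒ hinge +0.038·(-12.1−10) = -0.8398
  Pd branch = 0.0129·Pd^0.44·e^(0.046·RH+f) = 0.3381 μm/a
  Cl⁻ term: 0.0175·426.6^0.57·exp(0.008·51+0.085·-12.1) = 0.2969
  r_corr = 0.3381 + 0.2969 = 0.6351 μm/a

r_corr = 0.635 μm/a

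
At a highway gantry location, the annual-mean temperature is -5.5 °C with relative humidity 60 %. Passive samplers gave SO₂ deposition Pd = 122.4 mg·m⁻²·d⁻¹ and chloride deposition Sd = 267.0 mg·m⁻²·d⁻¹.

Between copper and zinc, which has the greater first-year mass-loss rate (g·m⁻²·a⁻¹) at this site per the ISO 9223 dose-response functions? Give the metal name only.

zinc

copper: f(T) = +0.126·(T−10) [T≤10 °C] = -1.9530
  Pd branch = 0.0053·Pd^0.26·e^(0.059·RH+f) = 0.09043 μm/a
  Sd branch = 0.01025·Sd^0.27·e^(0.036·RH+0.049·T) = 0.3068 μm/a
  sum: 0.09043 + 0.3068 → r_corr = 0.3973 μm/a
  mass loss = 0.3973 μm/a × 8.96 g/cm³ = 3.56 g·m⁻²·a⁻¹
zinc: temperature factor f = +0.038·(-15.5) = -0.5890
  SO₂ term: 0.0129·122.4^0.44·exp(0.046·60-0.5890) = 0.9377
  Cl⁻ term: 0.0175·267.0^0.57·exp(0.008·60+0.085·-5.5) = 0.4281
  sum: 0.9377 + 0.4281 → r_corr = 1.366 μm/a
  mass loss = 1.366 μm/a × 7.14 g/cm³ = 9.752 g·m⁻²·a⁻¹
Ordering by g·m⁻²·a⁻¹: zinc (9.75) > copper (3.56)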